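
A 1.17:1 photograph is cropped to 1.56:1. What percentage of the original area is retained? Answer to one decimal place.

1.56:1 is wider than 1.17:1, so the crop keeps the full width and trims the height.
Area ratio = (1.170)/(1.560) = 75.00% retained.

75.0%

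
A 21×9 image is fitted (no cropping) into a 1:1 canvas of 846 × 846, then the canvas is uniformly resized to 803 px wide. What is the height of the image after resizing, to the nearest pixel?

Fitted into 846×846, the image spans the width; its height is 846 × 9/21 ≈ 362.57 px.
Resizing to 803 px wide multiplies everything by 0.9492: 362.57 → 344.14 px.

344 px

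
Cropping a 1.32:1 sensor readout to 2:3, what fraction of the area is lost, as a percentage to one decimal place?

2:3 is narrower than 1.32:1, so the crop keeps the full height and trims the width.
Area ratio = (0.667)/(1.320) = 50.51%; the remaining 49.49% is cropped out.

49.5%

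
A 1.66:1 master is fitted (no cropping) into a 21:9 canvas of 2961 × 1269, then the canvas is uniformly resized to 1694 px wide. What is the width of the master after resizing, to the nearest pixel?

1205 px

In the 2961×1269 frame the master fills the height: width = 1269 × 1.660 ≈ 2106.54 px.
The frame scales by 1694/2961 = 0.5721; 2106.54 × 0.5721 ≈ 1205.16 px.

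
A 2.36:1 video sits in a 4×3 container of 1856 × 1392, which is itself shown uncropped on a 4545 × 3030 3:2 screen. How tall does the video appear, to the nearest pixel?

1712 px

2.36:1 in 1856×1392: fills the width, so the video is 1856.00 × 786.44.
4×3 in 4545×3030: fills the height, so the intermediate becomes 4040.00 × 3030.00 — a scale of ×2.1767.
The video scales with it: height 786.44 × 2.1767 ≈ 1711.86.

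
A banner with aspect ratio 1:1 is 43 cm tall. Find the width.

43 cm

43 / 1 × 1 = 43.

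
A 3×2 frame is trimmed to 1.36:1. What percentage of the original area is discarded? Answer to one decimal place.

9.3%

The height stays; only width is cut (since 1.36:1 is narrower than 3×2).
(1.360)/(1.500) ≈ 0.907 of the area survives, leaving 9.33% discarded.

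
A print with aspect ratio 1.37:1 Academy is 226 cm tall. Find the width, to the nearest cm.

310 cm

226 × 1.370 = 309.62.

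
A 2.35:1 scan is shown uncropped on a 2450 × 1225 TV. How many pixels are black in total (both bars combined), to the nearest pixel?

446995 pixels

2.35:1 (2.350) > Univisium 2:1 (2.000), so the scan fills the width.
Content height = 2450 / 2.350 ≈ 1042.5532 px.
Black = 1225 − 1042.5532 = 182.4468 px.
That's 182.4468 × 2450 ≈ 446995 black pixels.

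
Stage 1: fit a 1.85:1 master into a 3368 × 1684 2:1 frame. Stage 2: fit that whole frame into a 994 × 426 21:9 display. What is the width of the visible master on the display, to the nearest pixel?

788 px

First fit — 1.85:1 into 3368×1684 spans the height: 3115.40 × 1684.00.
2:1 in 994×426: fills the height, so the intermediate becomes 852.00 × 426.00 — a scale of ×0.2530.
The master scales with it: width 3115.40 × 0.2530 ≈ 788.10.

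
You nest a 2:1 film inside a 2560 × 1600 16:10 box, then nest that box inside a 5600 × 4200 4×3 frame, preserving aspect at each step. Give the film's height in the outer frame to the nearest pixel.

Inside the 2560×1600 canvas the film is width-limited at 2560.00 × 1280.00.
The 16:10 canvas is width-limited in 5600×4200, giving 5600.00 × 3500.00; scale factor 2.1875.
Applying the same ×2.1875: 1280.00 → 2800.00.

2800 px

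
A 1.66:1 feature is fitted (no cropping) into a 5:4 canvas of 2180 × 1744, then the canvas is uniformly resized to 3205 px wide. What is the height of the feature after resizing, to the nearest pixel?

Fitted into 2180×1744, the feature spans the width; its height is 2180 / 1.660 ≈ 1313.25 px.
The frame scales by 3205/2180 = 1.4702; 1313.25 × 1.4702 ≈ 1930.72 px.

1931 px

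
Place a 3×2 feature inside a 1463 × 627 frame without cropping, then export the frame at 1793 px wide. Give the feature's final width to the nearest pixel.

Fitted into 1463×627, the feature spans the height; its width is 627 × 3/2 ≈ 940.50 px.
The frame scales by 1793/1463 = 1.2256; 940.50 × 1.2256 ≈ 1152.64 px.

1153 px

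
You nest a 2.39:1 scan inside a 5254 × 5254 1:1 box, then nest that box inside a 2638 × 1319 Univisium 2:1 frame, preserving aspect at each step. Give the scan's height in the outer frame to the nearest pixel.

552 px

Inside the 5254×5254 canvas the scan is width-limited at 5254.00 × 2198.33.
The 1:1 canvas is height-limited in 2638×1319, giving 1319.00 × 1319.00; scale factor 0.2510.
Applying the same ×0.2510: 2198.33 → 551.88.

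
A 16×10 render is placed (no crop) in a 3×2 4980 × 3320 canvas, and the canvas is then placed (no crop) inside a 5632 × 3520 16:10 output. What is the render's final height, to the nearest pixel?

16×10 in 4980×3320: fills the width, so the render is 4980.00 × 3112.50.
3×2 in 5632×3520: fills the height, so the intermediate becomes 5280.00 × 3520.00 — a scale of ×1.0602.
So the render's height is 3112.50 × 1.0602 ≈ 3300.00.

3300 px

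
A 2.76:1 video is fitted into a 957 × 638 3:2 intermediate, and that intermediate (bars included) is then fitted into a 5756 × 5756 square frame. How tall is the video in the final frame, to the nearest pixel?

2086 px

2.76:1 in 957×638: fills the width, so the video is 957.00 × 346.74.
3:2 in 5756×5756: fills the width, so the intermediate becomes 5756.00 × 3837.33 — a scale of ×6.0146.
Applying the same ×6.0146: 346.74 → 2085.51.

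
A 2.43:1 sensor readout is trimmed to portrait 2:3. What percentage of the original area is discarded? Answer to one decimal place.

The height stays; only width is cut (since portrait 2:3 is narrower than 2.43:1).
Area ratio = (0.667)/(2.430) = 27.43%; the remaining 72.57% is cropped out.

72.6%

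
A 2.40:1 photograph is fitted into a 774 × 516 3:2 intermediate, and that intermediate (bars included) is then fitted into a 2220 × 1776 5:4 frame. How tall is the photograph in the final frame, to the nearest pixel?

925 px

2.40:1 in 774×516: fills the width, so the photograph is 774.00 × 322.50.
3:2 in 2220×1776: fills the width, so the intermediate becomes 2220.00 × 1480.00 — a scale of ×2.8682.
So the photograph's height is 322.50 × 2.8682 ≈ 925.00.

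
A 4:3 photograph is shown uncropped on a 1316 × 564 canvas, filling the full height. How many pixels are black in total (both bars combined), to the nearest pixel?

318096 pixels

The photograph is 564 × 4/3 ≈ 752.0000 px wide.
1316 − 752.0000 = 564.0000 px of bars.
Bar area = 564.0000 × 564 ≈ 318096 px.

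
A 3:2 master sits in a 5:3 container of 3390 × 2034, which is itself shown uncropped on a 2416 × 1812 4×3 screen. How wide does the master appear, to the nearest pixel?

Inside the 3390×2034 canvas the master is height-limited at 3051.00 × 2034.00.
The 5:3 canvas is width-limited in 2416×1812, giving 2416.00 × 1449.60; scale factor 0.7127.
So the master's width is 3051.00 × 0.7127 ≈ 2174.40.

2174 px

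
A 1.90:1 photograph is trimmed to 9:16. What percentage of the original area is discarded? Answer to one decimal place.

Going from 1.90:1 to 9:16 means cutting width while keeping height.
(0.562)/(1.900) ≈ 0.296 of the area survives, leaving 70.39% discarded.

70.4%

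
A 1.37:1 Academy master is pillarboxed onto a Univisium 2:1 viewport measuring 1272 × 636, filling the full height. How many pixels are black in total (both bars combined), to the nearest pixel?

That makes the image 871.3200 px wide (636 × 1.370).
Black = 1272 − 871.3200 = 400.6800 px.
That's 400.6800 × 636 ≈ 254832 black pixels.

254832 pixels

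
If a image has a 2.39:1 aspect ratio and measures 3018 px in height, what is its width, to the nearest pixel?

7213 px

3018 × 2.390 = 7213.02.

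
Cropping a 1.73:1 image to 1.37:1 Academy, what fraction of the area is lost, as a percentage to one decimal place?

The height stays; only width is cut (since 1.37:1 Academy is narrower than 1.73:1).
Area ratio = (1.370)/(1.730) = 79.19%; the remaining 20.81% is cropped out.

20.8%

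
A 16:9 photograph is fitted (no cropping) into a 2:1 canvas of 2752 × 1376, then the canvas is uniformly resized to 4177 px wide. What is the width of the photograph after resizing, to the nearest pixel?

3713 px

At 2752×1376 the photograph is height-limited, so width = 1376 × 16/9 ≈ 2446.22 px.
The frame scales by 4177/2752 = 1.5178; 2446.22 × 1.5178 ≈ 3712.89 px.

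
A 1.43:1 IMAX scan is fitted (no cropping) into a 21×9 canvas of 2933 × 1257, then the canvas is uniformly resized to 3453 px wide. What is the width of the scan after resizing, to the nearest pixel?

At 2933×1257 the scan is height-limited, so width = 1257 × 1.430 ≈ 1797.51 px.
The frame scales by 3453/2933 = 1.1773; 1797.51 × 1.1773 ≈ 2116.20 px.

2116 px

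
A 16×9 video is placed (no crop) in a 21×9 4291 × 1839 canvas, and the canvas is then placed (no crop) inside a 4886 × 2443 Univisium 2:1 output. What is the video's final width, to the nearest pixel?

First fit — 16×9 into 4291×1839 spans the height: 3269.33 × 1839.00.
21×9 in 4886×2443: fills the width, so the intermediate becomes 4886.00 × 2094.00 — a scale of ×1.1387.
So the video's width is 3269.33 × 1.1387 ≈ 3722.67.

3723 px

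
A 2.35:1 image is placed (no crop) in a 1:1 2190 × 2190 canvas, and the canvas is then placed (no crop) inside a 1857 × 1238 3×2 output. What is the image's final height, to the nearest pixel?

First fit — 2.35:1 into 2190×2190 spans the width: 2190.00 × 931.91.
The 1:1 canvas is height-limited in 1857×1238, giving 1238.00 × 1238.00; scale factor 0.5653.
The image scales with it: height 931.91 × 0.5653 ≈ 526.81.

527 px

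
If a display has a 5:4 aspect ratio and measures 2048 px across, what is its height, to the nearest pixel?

1638 px

Height = 2048 × 4/5 = 1638.40.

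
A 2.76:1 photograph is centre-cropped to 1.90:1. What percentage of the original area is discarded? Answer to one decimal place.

The height stays; only width is cut (since 1.90:1 is narrower than 2.76:1).
Area ratio = (1.900)/(2.760) = 68.84%; the remaining 31.16% is cropped out.

31.2%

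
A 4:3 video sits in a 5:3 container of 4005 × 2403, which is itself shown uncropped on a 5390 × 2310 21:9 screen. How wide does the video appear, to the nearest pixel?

First fit — 4:3 into 4005×2403 spans the height: 3204.00 × 2403.00.
The 5:3 canvas is height-limited in 5390×2310, giving 3850.00 × 2310.00; scale factor 0.9613.
The video scales with it: width 3204.00 × 0.9613 ≈ 3080.00.

3080 px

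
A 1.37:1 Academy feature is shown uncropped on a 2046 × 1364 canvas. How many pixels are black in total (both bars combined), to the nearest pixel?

1.37:1 Academy (1.370) < 3:2 (1.500), so the feature fills the height.
That makes the image 1868.6800 px wide (1364 × 1.370).
Leftover width: 2046 − 1868.6800 = 177.3200 px.
Across the 1364-px span: 177.3200 × 1364 ≈ 241864 px.

241864 pixels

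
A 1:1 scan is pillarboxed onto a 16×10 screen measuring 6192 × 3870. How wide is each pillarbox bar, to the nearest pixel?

1:1 is narrower than 16×10, so it spans the full height.
The scan is 3870 × 1/1 ≈ 3870.00 px wide.
Black = 6192 − 3870.00 = 2322.00 px, or 1161.00 per bar.

1161 px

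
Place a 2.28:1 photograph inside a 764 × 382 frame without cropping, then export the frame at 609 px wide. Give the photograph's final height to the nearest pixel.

267 px

Fitted into 764×382, the photograph spans the width; its height is 764 / 2.280 ≈ 335.09 px.
Resizing to 609 px wide multiplies everything by 0.7971: 335.09 → 267.11 px.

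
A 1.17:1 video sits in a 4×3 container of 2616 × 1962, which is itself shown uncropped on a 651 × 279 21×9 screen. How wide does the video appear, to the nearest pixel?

1.17:1 in 2616×1962: fills the height, so the video is 2295.54 × 1962.00.
Second fit — the 4×3 canvas into 651×279 spans the height: 372.00 × 279.00 (×0.1422 from 2616×1962).
So the video's width is 2295.54 × 0.1422 ≈ 326.43.

326 px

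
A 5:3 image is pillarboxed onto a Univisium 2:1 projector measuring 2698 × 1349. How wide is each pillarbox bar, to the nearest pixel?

225 px

5:3 (1.667) < Univisium 2:1 (2.000), so the image fills the height.
The image is 1349 × 5/3 ≈ 2248.33 px wide.
Black = 2698 − 2248.33 = 449.67 px, or 224.83 per bar.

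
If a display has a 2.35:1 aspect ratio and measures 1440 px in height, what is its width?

3384 px

At 2.35:1, 1440 × 2.350 ≈ 3384.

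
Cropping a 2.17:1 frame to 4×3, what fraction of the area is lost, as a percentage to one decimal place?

The height stays; only width is cut (since 4×3 is narrower than 2.17:1).
(1.333)/(2.170) ≈ 0.614 of the area survives, leaving 38.56% discarded.

38.6%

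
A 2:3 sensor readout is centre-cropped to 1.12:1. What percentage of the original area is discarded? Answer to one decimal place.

Going from 2:3 to 1.12:1 means cutting height while keeping width.
Fraction kept = (0.667)/(1.120) ≈ 59.52%, so 40.48% is lost.

40.5%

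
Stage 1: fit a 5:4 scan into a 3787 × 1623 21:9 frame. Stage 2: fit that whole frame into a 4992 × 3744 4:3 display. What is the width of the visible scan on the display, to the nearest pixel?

2674 px

Inside the 3787×1623 canvas the scan is height-limited at 2028.75 × 1623.00.
Second fit — the 21:9 canvas into 4992×3744 spans the width: 4992.00 × 2139.43 (×1.3182 from 3787×1623).
Applying the same ×1.3182: 2028.75 → 2674.29.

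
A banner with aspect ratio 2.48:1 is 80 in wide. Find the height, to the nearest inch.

32 in

Height = 80 / 2.480 = 32.26.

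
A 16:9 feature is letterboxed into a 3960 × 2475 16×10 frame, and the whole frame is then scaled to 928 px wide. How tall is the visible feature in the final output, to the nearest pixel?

Fitted into 3960×2475, the feature spans the width; its height is 3960 × 9/16 ≈ 2227.50 px.
Scaling 3960 → 928 is ×0.2343, so the height becomes 2227.50 × 0.2343 ≈ 522.00 px.

522 px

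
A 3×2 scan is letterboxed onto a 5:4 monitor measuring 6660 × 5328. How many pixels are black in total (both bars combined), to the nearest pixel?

Since 1.500 > 1.250, the scan is width-limited.
The scan is 6660 × 2/3 ≈ 4440.0000 px tall.
Black = 5328 − 4440.0000 = 888.0000 px.
That's 888.0000 × 6660 ≈ 5914080 black pixels.

5914080 pixels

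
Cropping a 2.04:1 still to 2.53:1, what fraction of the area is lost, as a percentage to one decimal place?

19.4%

Going from 2.04:1 to 2.53:1 means cutting height while keeping width.
(2.040)/(2.530) ≈ 0.806 of the area survives, leaving 19.37% discarded.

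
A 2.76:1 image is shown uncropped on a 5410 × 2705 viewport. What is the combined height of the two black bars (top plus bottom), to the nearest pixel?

745 px

2.76:1 (2.760) > Univisium 2:1 (2.000), so the image fills the width.
The image is 5410 / 2.760 ≈ 1960.14 px tall.
Black = 2705 − 1960.14 = 744.86 px.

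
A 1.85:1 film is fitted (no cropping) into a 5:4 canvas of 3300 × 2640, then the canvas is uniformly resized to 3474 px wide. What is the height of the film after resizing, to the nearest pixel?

Fitted into 3300×2640, the film spans the width; its height is 3300 / 1.850 ≈ 1783.78 px.
Scaling 3300 → 3474 is ×1.0527, so the height becomes 1783.78 × 1.0527 ≈ 1877.84 px.

1878 px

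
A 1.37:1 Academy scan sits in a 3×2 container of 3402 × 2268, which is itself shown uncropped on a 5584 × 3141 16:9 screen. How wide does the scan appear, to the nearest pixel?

4303 px

1.37:1 Academy in 3402×2268: fills the height, so the scan is 3107.16 × 2268.00.
The 3×2 canvas is height-limited in 5584×3141, giving 4711.50 × 3141.00; scale factor 1.3849.
Applying the same ×1.3849: 3107.16 → 4303.17.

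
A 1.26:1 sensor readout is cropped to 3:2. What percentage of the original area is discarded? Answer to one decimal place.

3:2 is wider than 1.26:1, so the crop keeps the full width and trims the height.
Fraction kept = (1.260)/(1.500) ≈ 84.00%, so 16.00% is lost.

16.0%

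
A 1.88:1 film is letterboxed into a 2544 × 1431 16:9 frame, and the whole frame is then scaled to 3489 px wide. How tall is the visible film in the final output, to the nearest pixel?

In the 2544×1431 frame the film fills the width: height = 2544 / 1.880 ≈ 1353.19 px.
Resizing to 3489 px wide multiplies everything by 1.3715: 1353.19 → 1855.85 px.

1856 px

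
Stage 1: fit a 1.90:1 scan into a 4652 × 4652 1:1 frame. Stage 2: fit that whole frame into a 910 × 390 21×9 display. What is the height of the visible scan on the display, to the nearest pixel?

1.90:1 in 4652×4652: fills the width, so the scan is 4652.00 × 2448.42.
The 1:1 canvas is height-limited in 910×390, giving 390.00 × 390.00; scale factor 0.0838.
Applying the same ×0.0838: 2448.42 → 205.26.

205 px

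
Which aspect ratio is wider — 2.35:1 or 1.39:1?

2.35:1

2.35 and 1.39; 2.35 > 1.39.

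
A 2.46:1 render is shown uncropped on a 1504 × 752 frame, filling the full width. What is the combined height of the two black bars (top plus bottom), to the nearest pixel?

Content height = 1504 / 2.460 ≈ 611.38 px.
Black = 752 − 611.38 = 140.62 px.

141 px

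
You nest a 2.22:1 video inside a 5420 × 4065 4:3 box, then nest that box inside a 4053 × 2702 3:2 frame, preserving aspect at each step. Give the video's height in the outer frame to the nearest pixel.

2.22:1 in 5420×4065: fills the width, so the video is 5420.00 × 2441.44.
Second fit — the 4:3 canvas into 4053×2702 spans the height: 3602.67 × 2702.00 (×0.6647 from 5420×4065).
Applying the same ×0.6647: 2441.44 → 1622.82.

1623 px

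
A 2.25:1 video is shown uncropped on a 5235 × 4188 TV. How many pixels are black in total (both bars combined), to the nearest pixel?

2.25:1 is wider than 5:4, so it spans the full width.
That makes the image 2326.6667 px tall (5235 / 2.250).
Black = 4188 − 2326.6667 = 1861.3333 px.
Bar area = 1861.3333 × 5235 ≈ 9744080 px.

9744080 pixels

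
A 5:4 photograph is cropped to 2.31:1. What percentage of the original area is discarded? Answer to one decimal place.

45.9%

The width stays; only height is cut (since 2.31:1 is wider than 5:4).
(1.250)/(2.310) ≈ 0.541 of the area survives, leaving 45.89% discarded.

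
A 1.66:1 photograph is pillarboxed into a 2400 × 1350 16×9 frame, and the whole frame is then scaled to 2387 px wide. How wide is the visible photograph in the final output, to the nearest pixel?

At 2400×1350 the photograph is height-limited, so width = 1350 × 1.660 ≈ 2241.00 px.
Scaling 2400 → 2387 is ×0.9946, so the width becomes 2241.00 × 0.9946 ≈ 2228.86 px.

2229 px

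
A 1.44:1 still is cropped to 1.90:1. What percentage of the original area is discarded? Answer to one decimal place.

1.90:1 is wider than 1.44:1, so the crop keeps the full width and trims the height.
Area ratio = (1.440)/(1.900) = 75.79%; the remaining 24.21% is cropped out.

24.2%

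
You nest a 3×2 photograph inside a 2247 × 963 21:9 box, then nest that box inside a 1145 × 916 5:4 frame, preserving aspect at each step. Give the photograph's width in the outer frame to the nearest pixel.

Inside the 2247×963 canvas the photograph is height-limited at 1444.50 × 963.00.
The 21:9 canvas is width-limited in 1145×916, giving 1145.00 × 490.71; scale factor 0.5096.
Applying the same ×0.5096: 1444.50 → 736.07.

736 px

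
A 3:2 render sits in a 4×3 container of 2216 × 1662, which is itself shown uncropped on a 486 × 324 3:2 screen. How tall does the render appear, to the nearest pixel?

288 px

Inside the 2216×1662 canvas the render is width-limited at 2216.00 × 1477.33.
Second fit — the 4×3 canvas into 486×324 spans the height: 432.00 × 324.00 (×0.1949 from 2216×1662).
The render scales with it: height 1477.33 × 0.1949 ≈ 288.00.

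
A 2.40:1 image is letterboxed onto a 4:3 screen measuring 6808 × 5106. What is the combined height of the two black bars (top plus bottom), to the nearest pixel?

Since 2.400 > 1.333, the image is width-limited.
That makes the image 2836.67 px tall (6808 / 2.400).
5106 − 2836.67 = 2269.33 px of bars.

2269 px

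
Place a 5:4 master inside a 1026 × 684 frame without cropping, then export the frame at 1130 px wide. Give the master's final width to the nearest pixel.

942 px

Fitted into 1026×684, the master spans the height; its width is 684 × 5/4 ≈ 855.00 px.
Resizing to 1130 px wide multiplies everything by 1.1014: 855.00 → 941.67 px.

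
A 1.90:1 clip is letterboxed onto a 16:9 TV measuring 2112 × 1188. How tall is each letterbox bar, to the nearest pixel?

38 px

1.90:1 is wider than 16:9, so it spans the full width.
That makes the image 1111.58 px tall (2112 / 1.900).
1188 − 1111.58 = 76.42 px of bars (38.21 each).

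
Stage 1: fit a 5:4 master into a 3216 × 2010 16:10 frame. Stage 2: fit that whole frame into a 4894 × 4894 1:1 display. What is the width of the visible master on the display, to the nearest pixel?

Inside the 3216×2010 canvas the master is height-limited at 2512.50 × 2010.00.
Second fit — the 16:10 canvas into 4894×4894 spans the width: 4894.00 × 3058.75 (×1.5218 from 3216×2010).
So the master's width is 2512.50 × 1.5218 ≈ 3823.44.

3823 px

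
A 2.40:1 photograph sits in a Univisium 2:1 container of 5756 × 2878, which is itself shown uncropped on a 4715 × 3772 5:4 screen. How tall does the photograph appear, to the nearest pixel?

Inside the 5756×2878 canvas the photograph is width-limited at 5756.00 × 2398.33.
Second fit — the Univisium 2:1 canvas into 4715×3772 spans the width: 4715.00 × 2357.50 (×0.8191 from 5756×2878).
The photograph scales with it: height 2398.33 × 0.8191 ≈ 1964.58.

1965 px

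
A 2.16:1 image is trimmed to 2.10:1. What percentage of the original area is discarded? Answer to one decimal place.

Going from 2.16:1 to 2.10:1 means cutting width while keeping height.
Fraction kept = (2.100)/(2.160) ≈ 97.22%, so 2.78% is lost.

2.8%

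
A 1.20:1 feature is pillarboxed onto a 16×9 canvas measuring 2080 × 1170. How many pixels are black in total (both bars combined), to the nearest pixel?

790920 pixels

Since 1.200 < 1.778, the feature is height-limited.
Content width = 1170 × 1.200 ≈ 1404.0000 px.
2080 − 1404.0000 = 676.0000 px of bars.
Bar area = 676.0000 × 1170 ≈ 790920 px.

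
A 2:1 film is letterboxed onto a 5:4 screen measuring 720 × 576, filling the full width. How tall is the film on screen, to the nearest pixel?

360 px

The film is 720 × 1/2 ≈ 360.00 px tall.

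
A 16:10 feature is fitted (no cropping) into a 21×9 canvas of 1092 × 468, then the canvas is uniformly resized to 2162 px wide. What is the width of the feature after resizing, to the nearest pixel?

1483 px

In the 1092×468 frame the feature fills the height: width = 468 × 16/10 ≈ 748.80 px.
The frame scales by 2162/1092 = 1.9799; 748.80 × 1.9799 ≈ 1482.51 px.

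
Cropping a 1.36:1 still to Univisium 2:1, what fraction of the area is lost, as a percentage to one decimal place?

Going from 1.36:1 to Univisium 2:1 means cutting height while keeping width.
Area ratio = (1.360)/(2.000) = 68.00%; the remaining 32.00% is cropped out.

32.0%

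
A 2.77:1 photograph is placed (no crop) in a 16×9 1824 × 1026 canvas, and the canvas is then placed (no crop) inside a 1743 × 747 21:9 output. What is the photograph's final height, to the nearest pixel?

479 px

2.77:1 in 1824×1026: fills the width, so the photograph is 1824.00 × 658.48.
The 16×9 canvas is height-limited in 1743×747, giving 1328.00 × 747.00; scale factor 0.7281.
Applying the same ×0.7281: 658.48 → 479.42.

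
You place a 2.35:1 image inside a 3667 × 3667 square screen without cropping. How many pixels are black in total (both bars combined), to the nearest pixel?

7724809 pixels

2.35:1 (2.350) > square (1.000), so the image fills the width.
That makes the image 1560.4255 px tall (3667 / 2.350).
3667 − 1560.4255 = 2106.5745 px of bars.
Bar area = 2106.5745 × 3667 ≈ 7724809 px.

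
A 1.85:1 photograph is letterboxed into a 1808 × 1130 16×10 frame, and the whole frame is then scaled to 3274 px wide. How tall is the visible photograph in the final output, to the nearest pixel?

Fitted into 1808×1130, the photograph spans the width; its height is 1808 / 1.850 ≈ 977.30 px.
Resizing to 3274 px wide multiplies everything by 1.8108: 977.30 → 1769.73 px.

1770 px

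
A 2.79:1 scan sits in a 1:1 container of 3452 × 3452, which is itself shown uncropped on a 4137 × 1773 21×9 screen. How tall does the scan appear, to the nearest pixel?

2.79:1 in 3452×3452: fills the width, so the scan is 3452.00 × 1237.28.
1:1 in 4137×1773: fills the height, so the intermediate becomes 1773.00 × 1773.00 — a scale of ×0.5136.
The scan scales with it: height 1237.28 × 0.5136 ≈ 635.48.

635 px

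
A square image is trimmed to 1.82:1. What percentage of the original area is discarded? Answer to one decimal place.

The width stays; only height is cut (since 1.82:1 is wider than square).
(1.000)/(1.820) ≈ 0.549 of the area survives, leaving 45.05% discarded.

45.1%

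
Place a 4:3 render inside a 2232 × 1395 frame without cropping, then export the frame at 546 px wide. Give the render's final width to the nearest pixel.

455 px

At 2232×1395 the render is height-limited, so width = 1395 × 4/3 ≈ 1860.00 px.
Scaling 2232 → 546 is ×0.2446, so the width becomes 1860.00 × 0.2446 ≈ 455.00 px.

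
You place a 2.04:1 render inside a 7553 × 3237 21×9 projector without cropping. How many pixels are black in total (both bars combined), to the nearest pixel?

Since 2.040 < 2.333, the render is height-limited.
That makes the image 6603.4800 px wide (3237 × 2.040).
7553 − 6603.4800 = 949.5200 px of bars.
Across the 3237-px span: 949.5200 × 3237 ≈ 3073596 px.

3073596 pixels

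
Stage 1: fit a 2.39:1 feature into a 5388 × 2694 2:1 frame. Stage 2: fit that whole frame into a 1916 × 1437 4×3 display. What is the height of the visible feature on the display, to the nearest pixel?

802 px

First fit — 2.39:1 into 5388×2694 spans the width: 5388.00 × 2254.39.
Second fit — the 2:1 canvas into 1916×1437 spans the width: 1916.00 × 958.00 (×0.3556 from 5388×2694).
The feature scales with it: height 2254.39 × 0.3556 ≈ 801.67.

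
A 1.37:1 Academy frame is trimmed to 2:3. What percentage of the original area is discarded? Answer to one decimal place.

51.3%

2:3 is narrower than 1.37:1 Academy, so the crop keeps the full height and trims the width.
Area ratio = (0.667)/(1.370) = 48.66%; the remaining 51.34% is cropped out.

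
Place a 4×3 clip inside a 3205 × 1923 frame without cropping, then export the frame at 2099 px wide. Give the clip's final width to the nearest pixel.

1679 px

In the 3205×1923 frame the clip fills the height: width = 1923 × 4/3 ≈ 2564.00 px.
Resizing to 2099 px wide multiplies everything by 0.6549: 2564.00 → 1679.20 px.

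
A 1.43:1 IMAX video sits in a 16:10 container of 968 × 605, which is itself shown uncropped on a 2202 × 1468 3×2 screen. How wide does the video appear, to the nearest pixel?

1968 px

Inside the 968×605 canvas the video is height-limited at 865.15 × 605.00.
The 16:10 canvas is width-limited in 2202×1468, giving 2202.00 × 1376.25; scale factor 2.2748.
The video scales with it: width 865.15 × 2.2748 ≈ 1968.04.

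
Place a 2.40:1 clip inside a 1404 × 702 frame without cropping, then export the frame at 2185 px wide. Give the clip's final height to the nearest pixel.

910 px

At 1404×702 the clip is width-limited, so height = 1404 / 2.400 ≈ 585.00 px.
Scaling 1404 → 2185 is ×1.5563, so the height becomes 585.00 × 1.5563 ≈ 910.42 px.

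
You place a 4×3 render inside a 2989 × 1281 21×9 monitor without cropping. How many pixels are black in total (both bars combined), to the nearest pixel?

1640961 pixels

4×3 (1.333) < 21×9 (2.333), so the render fills the height.
Content width = 1281 × 4/3 ≈ 1708.0000 px.
Black = 2989 − 1708.0000 = 1281.0000 px.
Across the 1281-px span: 1281.0000 × 1281 ≈ 1640961 px.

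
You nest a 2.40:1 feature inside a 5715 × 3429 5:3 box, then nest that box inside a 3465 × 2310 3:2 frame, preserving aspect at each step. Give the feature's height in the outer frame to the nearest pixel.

1444 px

Inside the 5715×3429 canvas the feature is width-limited at 5715.00 × 2381.25.
5:3 in 3465×2310: fills the width, so the intermediate becomes 3465.00 × 2079.00 — a scale of ×0.6063.
The feature scales with it: height 2381.25 × 0.6063 ≈ 1443.75.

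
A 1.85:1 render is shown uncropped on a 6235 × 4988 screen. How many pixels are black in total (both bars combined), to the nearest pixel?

10086545 pixels

1.85:1 (1.850) > 5:4 (1.250), so the render fills the width.
The render is 6235 / 1.850 ≈ 3370.2703 px tall.
Leftover height: 4988 − 3370.2703 = 1617.7297 px.
Bar area = 1617.7297 × 6235 ≈ 10086545 px.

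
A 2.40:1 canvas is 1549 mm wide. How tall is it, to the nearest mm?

645 mm

1549 / 2.400 = 645.42.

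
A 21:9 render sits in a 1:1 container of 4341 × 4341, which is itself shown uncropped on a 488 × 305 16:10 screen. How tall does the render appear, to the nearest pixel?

21:9 in 4341×4341: fills the width, so the render is 4341.00 × 1860.43.
Second fit — the 1:1 canvas into 488×305 spans the height: 305.00 × 305.00 (×0.0703 from 4341×4341).
The render scales with it: height 1860.43 × 0.0703 ≈ 130.71.

131 px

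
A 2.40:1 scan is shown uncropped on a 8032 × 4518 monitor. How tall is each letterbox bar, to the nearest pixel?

586 px

2.40:1 is wider than 16:9, so it spans the full width.
That makes the image 3346.67 px tall (8032 / 2.400).
Black = 4518 − 3346.67 = 1171.33 px, or 585.67 per bar.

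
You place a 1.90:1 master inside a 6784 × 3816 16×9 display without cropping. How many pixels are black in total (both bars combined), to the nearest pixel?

1665293 pixels

1.90:1 (1.900) > 16×9 (1.778), so the master fills the width.
Content height = 6784 / 1.900 ≈ 3570.5263 px.
Black = 3816 − 3570.5263 = 245.4737 px.
Across the 6784-px span: 245.4737 × 6784 ≈ 1665293 px.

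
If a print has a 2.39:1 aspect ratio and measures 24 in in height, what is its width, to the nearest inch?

At 2.39:1, 24 × 2.390 ≈ 57.36.

57 in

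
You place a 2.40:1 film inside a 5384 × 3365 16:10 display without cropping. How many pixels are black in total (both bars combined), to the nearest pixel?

6039053 pixels

Since 2.400 > 1.600, the film is width-limited.
Content height = 5384 / 2.400 ≈ 2243.3333 px.
3365 − 2243.3333 = 1121.6667 px of bars.
Across the 5384-px span: 1121.6667 × 5384 ≈ 6039053 px.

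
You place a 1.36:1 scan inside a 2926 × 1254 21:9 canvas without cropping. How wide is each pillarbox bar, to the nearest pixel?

610 px

Since 1.360 < 2.333, the scan is height-limited.
The scan is 1254 × 1.360 ≈ 1705.44 px wide.
Leftover width: 2926 − 1705.44 = 1220.56 px → 610.28 each side.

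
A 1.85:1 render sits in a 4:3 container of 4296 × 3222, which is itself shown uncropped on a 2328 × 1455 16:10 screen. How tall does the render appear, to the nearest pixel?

1049 px

Inside the 4296×3222 canvas the render is width-limited at 4296.00 × 2322.16.
4:3 in 2328×1455: fills the height, so the intermediate becomes 1940.00 × 1455.00 — a scale of ×0.4516.
So the render's height is 2322.16 × 0.4516 ≈ 1048.65.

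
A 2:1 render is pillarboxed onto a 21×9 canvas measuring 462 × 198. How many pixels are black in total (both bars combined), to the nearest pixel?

Since 2.000 < 2.333, the render is height-limited.
Content width = 198 × 2/1 ≈ 396.0000 px.
Leftover width: 462 − 396.0000 = 66.0000 px.
That's 66.0000 × 198 ≈ 13068 black pixels.

13068 pixels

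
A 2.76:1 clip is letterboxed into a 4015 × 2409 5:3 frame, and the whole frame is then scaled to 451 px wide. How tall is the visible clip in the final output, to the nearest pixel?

Fitted into 4015×2409, the clip spans the width; its height is 4015 / 2.760 ≈ 1454.71 px.
The frame scales by 451/4015 = 0.1123; 1454.71 × 0.1123 ≈ 163.41 px.

163 px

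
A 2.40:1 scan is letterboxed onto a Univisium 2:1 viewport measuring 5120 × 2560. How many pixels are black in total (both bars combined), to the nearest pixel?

2.40:1 is wider than Univisium 2:1, so it spans the full width.
The scan is 5120 / 2.400 ≈ 2133.3333 px tall.
2560 − 2133.3333 = 426.6667 px of bars.
Across the 5120-px span: 426.6667 × 5120 ≈ 2184533 px.

2184533 pixels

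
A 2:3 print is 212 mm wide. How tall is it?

318 mm

At 2:3, 212 × 3/2 ≈ 318.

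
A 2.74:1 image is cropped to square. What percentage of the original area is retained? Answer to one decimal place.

Going from 2.74:1 to square means cutting width while keeping height.
Area ratio = (1.000)/(2.740) = 36.50% retained.

36.5%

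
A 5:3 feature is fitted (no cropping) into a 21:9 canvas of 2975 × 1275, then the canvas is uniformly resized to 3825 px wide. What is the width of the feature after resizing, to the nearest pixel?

In the 2975×1275 frame the feature fills the height: width = 1275 × 5/3 ≈ 2125.00 px.
Scaling 2975 → 3825 is ×1.2857, so the width becomes 2125.00 × 1.2857 ≈ 2732.14 px.

2732 px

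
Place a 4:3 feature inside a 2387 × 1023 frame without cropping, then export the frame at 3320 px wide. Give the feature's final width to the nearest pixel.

1897 px

At 2387×1023 the feature is height-limited, so width = 1023 × 4/3 ≈ 1364.00 px.
Resizing to 3320 px wide multiplies everything by 1.3909: 1364.00 → 1897.14 px.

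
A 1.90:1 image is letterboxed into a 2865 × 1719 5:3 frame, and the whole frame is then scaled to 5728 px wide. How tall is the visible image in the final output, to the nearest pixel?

Fitted into 2865×1719, the image spans the width; its height is 2865 / 1.900 ≈ 1507.89 px.
The frame scales by 5728/2865 = 1.9993; 1507.89 × 1.9993 ≈ 3014.74 px.

3015 px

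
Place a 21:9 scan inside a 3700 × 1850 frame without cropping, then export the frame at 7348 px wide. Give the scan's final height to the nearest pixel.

3149 px

Fitted into 3700×1850, the scan spans the width; its height is 3700 × 9/21 ≈ 1585.71 px.
Resizing to 7348 px wide multiplies everything by 1.9859: 1585.71 → 3149.14 px.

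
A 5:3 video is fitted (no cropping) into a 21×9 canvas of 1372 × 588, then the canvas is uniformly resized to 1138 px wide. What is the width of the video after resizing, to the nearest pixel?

813 px

Fitted into 1372×588, the video spans the height; its width is 588 × 5/3 ≈ 980.00 px.
The frame scales by 1138/1372 = 0.8294; 980.00 × 0.8294 ≈ 812.86 px.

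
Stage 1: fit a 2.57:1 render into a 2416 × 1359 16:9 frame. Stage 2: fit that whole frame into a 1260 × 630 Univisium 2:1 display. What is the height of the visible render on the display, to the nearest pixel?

436 px

2.57:1 in 2416×1359: fills the width, so the render is 2416.00 × 940.08.
Second fit — the 16:9 canvas into 1260×630 spans the height: 1120.00 × 630.00 (×0.4636 from 2416×1359).
The render scales with it: height 940.08 × 0.4636 ≈ 435.80.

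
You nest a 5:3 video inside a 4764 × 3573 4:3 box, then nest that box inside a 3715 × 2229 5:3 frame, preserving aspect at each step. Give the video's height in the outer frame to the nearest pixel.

1783 px

5:3 in 4764×3573: fills the width, so the video is 4764.00 × 2858.40.
The 4:3 canvas is height-limited in 3715×2229, giving 2972.00 × 2229.00; scale factor 0.6238.
The video scales with it: height 2858.40 × 0.6238 ≈ 1783.20.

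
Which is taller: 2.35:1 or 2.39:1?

2.35:1

2.35 and 2.39; 2.39 > 2.35. The smaller width-to-height ratio is the taller frame.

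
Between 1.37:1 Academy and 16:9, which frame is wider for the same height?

1.37 and 16:9 = 1.778; 1.778 > 1.37.

16:9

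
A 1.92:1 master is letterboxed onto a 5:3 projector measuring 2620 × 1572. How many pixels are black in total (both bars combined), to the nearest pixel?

543432 pixels

Since 1.920 > 1.667, the master is width-limited.
The master is 2620 / 1.920 ≈ 1364.5833 px tall.
Black = 1572 − 1364.5833 = 207.4167 px.
That's 207.4167 × 2620 ≈ 543432 black pixels.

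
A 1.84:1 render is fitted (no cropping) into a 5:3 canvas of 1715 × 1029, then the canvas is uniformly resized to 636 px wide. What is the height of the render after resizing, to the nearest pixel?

346 px

At 1715×1029 the render is width-limited, so height = 1715 / 1.840 ≈ 932.07 px.
Scaling 1715 → 636 is ×0.3708, so the height becomes 932.07 × 0.3708 ≈ 345.65 px.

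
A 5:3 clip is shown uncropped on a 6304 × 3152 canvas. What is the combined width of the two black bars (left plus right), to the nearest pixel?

5:3 (1.667) < Univisium 2:1 (2.000), so the clip fills the height.
Content width = 3152 × 5/3 ≈ 5253.33 px.
6304 − 5253.33 = 1050.67 px of bars.

1051 px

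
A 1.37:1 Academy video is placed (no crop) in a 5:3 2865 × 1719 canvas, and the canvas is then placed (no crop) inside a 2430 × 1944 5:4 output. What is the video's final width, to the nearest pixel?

1997 px

Inside the 2865×1719 canvas the video is height-limited at 2355.03 × 1719.00.
Second fit — the 5:3 canvas into 2430×1944 spans the width: 2430.00 × 1458.00 (×0.8482 from 2865×1719).
The video scales with it: width 2355.03 × 0.8482 ≈ 1997.46.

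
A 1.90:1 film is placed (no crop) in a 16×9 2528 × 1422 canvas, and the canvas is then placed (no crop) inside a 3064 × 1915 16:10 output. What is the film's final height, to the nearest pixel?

1.90:1 in 2528×1422: fills the width, so the film is 2528.00 × 1330.53.
16×9 in 3064×1915: fills the width, so the intermediate becomes 3064.00 × 1723.50 — a scale of ×1.2120.
Applying the same ×1.2120: 1330.53 → 1612.63.

1613 px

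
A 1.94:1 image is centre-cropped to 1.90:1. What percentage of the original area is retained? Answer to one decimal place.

Going from 1.94:1 to 1.90:1 means cutting width while keeping height.
Fraction kept = (1.900)/(1.940) ≈ 97.94%.

97.9%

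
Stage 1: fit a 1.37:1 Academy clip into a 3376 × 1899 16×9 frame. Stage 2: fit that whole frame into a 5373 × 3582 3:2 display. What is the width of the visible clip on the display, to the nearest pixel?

1.37:1 Academy in 3376×1899: fills the height, so the clip is 2601.63 × 1899.00.
Second fit — the 16×9 canvas into 5373×3582 spans the width: 5373.00 × 3022.31 (×1.5915 from 3376×1899).
Applying the same ×1.5915: 2601.63 → 4140.57.

4141 px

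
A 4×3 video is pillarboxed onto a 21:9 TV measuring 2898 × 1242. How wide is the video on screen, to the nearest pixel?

1656 px

4×3 is narrower than 21:9, so it spans the full height.
That makes the image 1656.00 px wide (1242 × 4/3).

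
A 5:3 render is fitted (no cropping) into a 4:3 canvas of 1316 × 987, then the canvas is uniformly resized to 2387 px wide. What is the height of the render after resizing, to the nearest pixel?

1432 px

At 1316×987 the render is width-limited, so height = 1316 × 3/5 ≈ 789.60 px.
Resizing to 2387 px wide multiplies everything by 1.8138: 789.60 → 1432.20 px.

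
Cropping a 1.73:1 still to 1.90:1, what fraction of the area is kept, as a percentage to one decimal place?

91.1%

1.90:1 is wider than 1.73:1, so the crop keeps the full width and trims the height.
(1.730)/(1.900) ≈ 0.911 of the area survives.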